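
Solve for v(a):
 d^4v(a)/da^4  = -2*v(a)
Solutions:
 v(a) = (C1*sin(2^(3/4)*a/2) + C2*cos(2^(3/4)*a/2))*exp(-2^(3/4)*a/2) + (C3*sin(2^(3/4)*a/2) + C4*cos(2^(3/4)*a/2))*exp(2^(3/4)*a/2)


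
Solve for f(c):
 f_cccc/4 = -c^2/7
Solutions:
 f(c) = C1 + C2*c + C3*c^2 + C4*c^3 - c^6/630


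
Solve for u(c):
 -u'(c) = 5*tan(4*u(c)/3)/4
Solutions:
 u(c) = -3*asin(C1*exp(-5*c/3))/4 + 3*pi/4
 u(c) = 3*asin(C1*exp(-5*c/3))/4


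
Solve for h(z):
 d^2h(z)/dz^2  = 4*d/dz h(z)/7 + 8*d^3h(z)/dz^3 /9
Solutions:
 h(z) = C1 + (C2*sin(3*sqrt(455)*z/112) + C3*cos(3*sqrt(455)*z/112))*exp(9*z/16)


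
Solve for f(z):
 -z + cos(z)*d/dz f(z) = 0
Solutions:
 f(z) = C1 + Integral(z/cos(z), z)


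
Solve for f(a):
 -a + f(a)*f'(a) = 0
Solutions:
 f(a) = -sqrt(C1 + a^2)
 f(a) = sqrt(C1 + a^2)


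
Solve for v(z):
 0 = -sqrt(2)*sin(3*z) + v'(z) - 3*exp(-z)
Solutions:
 v(z) = C1 - sqrt(2)*cos(3*z)/3 - 3*exp(-z)


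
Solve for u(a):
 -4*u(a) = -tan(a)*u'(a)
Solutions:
 u(a) = C1*sin(a)^4


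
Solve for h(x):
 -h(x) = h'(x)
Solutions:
 h(x) = C1*exp(-x)


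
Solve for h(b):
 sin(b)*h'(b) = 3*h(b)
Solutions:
 h(b) = C1*(cos(b) - 1)^(3/2)/(cos(b) + 1)^(3/2)


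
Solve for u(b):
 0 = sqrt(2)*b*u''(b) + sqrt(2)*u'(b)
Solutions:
 u(b) = C1 + C2*log(b)


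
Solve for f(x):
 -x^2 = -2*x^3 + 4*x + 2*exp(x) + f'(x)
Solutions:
 f(x) = C1 + x^4/2 - x^3/3 - 2*x^2 - 2*exp(x)


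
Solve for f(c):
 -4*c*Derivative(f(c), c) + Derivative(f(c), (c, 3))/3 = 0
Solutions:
 f(c) = C1 + Integral(C2*airyai(12^(1/3)*c) + C3*airybi(12^(1/3)*c), c)


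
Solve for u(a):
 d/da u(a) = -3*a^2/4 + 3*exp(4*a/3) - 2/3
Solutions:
 u(a) = C1 - a^3/4 - 2*a/3 + 9*exp(4*a/3)/4


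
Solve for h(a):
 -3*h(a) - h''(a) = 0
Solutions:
 h(a) = C1*sin(sqrt(3)*a) + C2*cos(sqrt(3)*a)


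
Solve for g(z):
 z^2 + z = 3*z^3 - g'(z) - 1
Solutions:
 g(z) = C1 + 3*z^4/4 - z^3/3 - z^2/2 - z


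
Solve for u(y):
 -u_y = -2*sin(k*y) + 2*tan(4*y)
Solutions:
 u(y) = C1 + 2*Piecewise((-cos(k*y)/k, Ne(k, 0)), (0, True)) + log(cos(4*y))/2


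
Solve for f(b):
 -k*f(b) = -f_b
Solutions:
 f(b) = C1*exp(b*k)


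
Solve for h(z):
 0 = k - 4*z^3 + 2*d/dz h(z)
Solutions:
 h(z) = C1 - k*z/2 + z^4/2


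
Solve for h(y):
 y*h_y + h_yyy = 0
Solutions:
 h(y) = C1 + Integral(C2*airyai(-y) + C3*airybi(-y), y)


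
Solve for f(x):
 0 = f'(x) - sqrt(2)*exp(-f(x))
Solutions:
 f(x) = log(C1 + sqrt(2)*x)


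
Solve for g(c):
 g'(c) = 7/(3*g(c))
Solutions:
 g(c) = -sqrt(C1 + 42*c)/3
 g(c) = sqrt(C1 + 42*c)/3


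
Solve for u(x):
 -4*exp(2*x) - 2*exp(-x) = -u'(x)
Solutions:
 u(x) = C1 + 2*exp(2*x) - 2*exp(-x)


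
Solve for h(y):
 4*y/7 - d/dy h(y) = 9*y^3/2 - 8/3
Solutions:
 h(y) = C1 - 9*y^4/8 + 2*y^2/7 + 8*y/3


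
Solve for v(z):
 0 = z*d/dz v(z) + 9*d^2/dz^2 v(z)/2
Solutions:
 v(z) = C1 + C2*erf(z/3)


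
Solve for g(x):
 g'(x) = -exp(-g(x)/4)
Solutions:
 g(x) = 4*log(C1 - x/4)


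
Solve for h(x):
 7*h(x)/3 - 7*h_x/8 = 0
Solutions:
 h(x) = C1*exp(8*x/3)


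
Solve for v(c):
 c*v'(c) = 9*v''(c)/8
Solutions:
 v(c) = C1 + C2*erfi(2*c/3)


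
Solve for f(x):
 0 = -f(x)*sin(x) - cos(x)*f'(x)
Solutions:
 f(x) = C1*cos(x)


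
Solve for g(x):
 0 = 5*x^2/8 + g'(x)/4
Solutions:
 g(x) = C1 - 5*x^3/6


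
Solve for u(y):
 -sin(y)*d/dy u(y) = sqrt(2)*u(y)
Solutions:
 u(y) = C1*(cos(y) + 1)^(sqrt(2)/2)/(cos(y) - 1)^(sqrt(2)/2)


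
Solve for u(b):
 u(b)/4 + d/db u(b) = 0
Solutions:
 u(b) = C1*exp(-b/4)


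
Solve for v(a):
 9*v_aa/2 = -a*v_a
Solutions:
 v(a) = C1 + C2*erf(a/3)


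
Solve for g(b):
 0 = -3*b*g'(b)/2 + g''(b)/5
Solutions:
 g(b) = C1 + C2*erfi(sqrt(15)*b/2)


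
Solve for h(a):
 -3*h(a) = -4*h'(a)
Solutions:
 h(a) = C1*exp(3*a/4)


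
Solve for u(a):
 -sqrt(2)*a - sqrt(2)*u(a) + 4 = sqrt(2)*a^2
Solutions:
 u(a) = -a^2 - a + 2*sqrt(2)


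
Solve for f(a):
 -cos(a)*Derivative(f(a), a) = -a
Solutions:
 f(a) = C1 + Integral(a/cos(a), a)


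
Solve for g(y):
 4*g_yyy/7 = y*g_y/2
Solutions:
 g(y) = C1 + Integral(C2*airyai(7^(1/3)*y/2) + C3*airybi(7^(1/3)*y/2), y)


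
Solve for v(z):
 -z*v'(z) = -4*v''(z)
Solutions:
 v(z) = C1 + C2*erfi(sqrt(2)*z/4)


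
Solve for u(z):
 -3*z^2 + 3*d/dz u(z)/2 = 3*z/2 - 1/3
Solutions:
 u(z) = C1 + 2*z^3/3 + z^2/2 - 2*z/9


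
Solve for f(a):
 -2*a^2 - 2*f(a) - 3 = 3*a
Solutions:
 f(a) = -a^2 - 3*a/2 - 3/2


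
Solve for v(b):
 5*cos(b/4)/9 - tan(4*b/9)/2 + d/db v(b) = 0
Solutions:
 v(b) = C1 - 9*log(cos(4*b/9))/8 - 20*sin(b/4)/9


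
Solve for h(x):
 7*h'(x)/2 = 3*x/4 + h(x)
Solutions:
 h(x) = C1*exp(2*x/7) - 3*x/4 - 21/8


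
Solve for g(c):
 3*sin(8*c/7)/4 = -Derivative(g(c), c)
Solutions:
 g(c) = C1 + 21*cos(8*c/7)/32


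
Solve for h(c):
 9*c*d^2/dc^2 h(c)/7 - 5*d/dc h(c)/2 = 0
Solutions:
 h(c) = C1 + C2*c^(53/18)


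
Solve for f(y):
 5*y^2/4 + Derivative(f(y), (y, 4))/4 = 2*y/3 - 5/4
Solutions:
 f(y) = C1 + C2*y + C3*y^2 + C4*y^3 - y^6/72 + y^5/45 - 5*y^4/24


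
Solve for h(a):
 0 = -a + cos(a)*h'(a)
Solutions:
 h(a) = C1 + Integral(a/cos(a), a)


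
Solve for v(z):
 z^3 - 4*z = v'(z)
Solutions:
 v(z) = C1 + z^4/4 - 2*z^2


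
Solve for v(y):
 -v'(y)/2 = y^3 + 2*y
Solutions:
 v(y) = C1 - y^4/2 - 2*y^2


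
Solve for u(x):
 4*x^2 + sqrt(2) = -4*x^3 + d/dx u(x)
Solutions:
 u(x) = C1 + x^4 + 4*x^3/3 + sqrt(2)*x


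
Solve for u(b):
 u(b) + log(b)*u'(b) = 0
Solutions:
 u(b) = C1*exp(-li(b))


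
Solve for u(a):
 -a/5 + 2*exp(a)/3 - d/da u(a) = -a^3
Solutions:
 u(a) = C1 + a^4/4 - a^2/10 + 2*exp(a)/3


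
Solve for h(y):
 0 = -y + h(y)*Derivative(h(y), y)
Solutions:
 h(y) = -sqrt(C1 + y^2)
 h(y) = sqrt(C1 + y^2)


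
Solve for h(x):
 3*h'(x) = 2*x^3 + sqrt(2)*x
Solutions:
 h(x) = C1 + x^4/6 + sqrt(2)*x^2/6


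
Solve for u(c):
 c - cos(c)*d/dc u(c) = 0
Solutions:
 u(c) = C1 + Integral(c/cos(c), c)


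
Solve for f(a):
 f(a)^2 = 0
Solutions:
 f(a) = 0


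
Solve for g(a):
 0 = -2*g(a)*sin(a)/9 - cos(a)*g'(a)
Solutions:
 g(a) = C1*cos(a)^(2/9)


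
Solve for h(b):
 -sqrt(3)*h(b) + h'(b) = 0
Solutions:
 h(b) = C1*exp(sqrt(3)*b)


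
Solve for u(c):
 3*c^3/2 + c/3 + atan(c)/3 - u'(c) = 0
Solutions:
 u(c) = C1 + 3*c^4/8 + c^2/6 + c*atan(c)/3 - log(c^2 + 1)/6


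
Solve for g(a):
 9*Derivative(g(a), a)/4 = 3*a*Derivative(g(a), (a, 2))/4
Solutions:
 g(a) = C1 + C2*a^4


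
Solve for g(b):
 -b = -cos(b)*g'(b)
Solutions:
 g(b) = C1 + Integral(b/cos(b), b)


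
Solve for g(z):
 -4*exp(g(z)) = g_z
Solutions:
 g(z) = log(1/(C1 + 4*z))


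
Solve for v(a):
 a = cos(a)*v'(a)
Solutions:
 v(a) = C1 + Integral(a/cos(a), a)


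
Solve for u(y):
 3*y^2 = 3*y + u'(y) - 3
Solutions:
 u(y) = C1 + y^3 - 3*y^2/2 + 3*y


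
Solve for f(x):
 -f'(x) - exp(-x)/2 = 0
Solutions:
 f(x) = C1 + exp(-x)/2


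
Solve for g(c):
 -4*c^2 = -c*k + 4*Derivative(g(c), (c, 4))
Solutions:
 g(c) = C1 + C2*c + C3*c^2 + C4*c^3 - c^6/360 + c^5*k/480


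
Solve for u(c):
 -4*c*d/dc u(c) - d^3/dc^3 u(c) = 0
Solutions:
 u(c) = C1 + Integral(C2*airyai(-2^(2/3)*c) + C3*airybi(-2^(2/3)*c), c)


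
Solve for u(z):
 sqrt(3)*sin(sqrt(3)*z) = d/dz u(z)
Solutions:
 u(z) = C1 - cos(sqrt(3)*z)


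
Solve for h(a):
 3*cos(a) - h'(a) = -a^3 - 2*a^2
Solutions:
 h(a) = C1 + a^4/4 + 2*a^3/3 + 3*sin(a)


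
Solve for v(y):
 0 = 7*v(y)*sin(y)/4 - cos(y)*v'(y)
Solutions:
 v(y) = C1/cos(y)^(7/4)


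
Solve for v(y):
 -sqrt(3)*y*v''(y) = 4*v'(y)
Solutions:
 v(y) = C1 + C2*y^(1 - 4*sqrt(3)/3)


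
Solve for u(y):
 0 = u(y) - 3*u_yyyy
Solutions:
 u(y) = C1*exp(-3^(3/4)*y/3) + C2*exp(3^(3/4)*y/3) + C3*sin(3^(3/4)*y/3) + C4*cos(3^(3/4)*y/3)


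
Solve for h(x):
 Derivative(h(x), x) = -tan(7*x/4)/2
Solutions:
 h(x) = C1 + 2*log(cos(7*x/4))/7


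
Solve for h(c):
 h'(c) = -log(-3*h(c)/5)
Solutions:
 Integral(1/(log(-_y) - log(5) + log(3)), (_y, h(c))) = C1 - c


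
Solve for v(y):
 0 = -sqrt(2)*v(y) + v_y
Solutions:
 v(y) = C1*exp(sqrt(2)*y)


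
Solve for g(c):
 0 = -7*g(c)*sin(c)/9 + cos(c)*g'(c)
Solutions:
 g(c) = C1/cos(c)^(7/9)


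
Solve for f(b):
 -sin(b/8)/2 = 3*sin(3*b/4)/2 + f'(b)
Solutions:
 f(b) = C1 + 4*cos(b/8) + 2*cos(3*b/4)


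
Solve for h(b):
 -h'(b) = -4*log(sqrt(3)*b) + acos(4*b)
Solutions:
 h(b) = C1 + 4*b*log(b) - b*acos(4*b) - 4*b + 2*b*log(3) + sqrt(1 - 16*b^2)/4


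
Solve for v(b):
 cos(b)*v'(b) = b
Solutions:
 v(b) = C1 + Integral(b/cos(b), b)


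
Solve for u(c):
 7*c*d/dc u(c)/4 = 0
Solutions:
 u(c) = C1


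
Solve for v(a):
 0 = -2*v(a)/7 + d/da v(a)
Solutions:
 v(a) = C1*exp(2*a/7)


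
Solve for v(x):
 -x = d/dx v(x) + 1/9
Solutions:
 v(x) = C1 - x^2/2 - x/9


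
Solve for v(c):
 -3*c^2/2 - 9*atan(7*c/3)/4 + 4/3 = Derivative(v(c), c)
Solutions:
 v(c) = C1 - c^3/2 - 9*c*atan(7*c/3)/4 + 4*c/3 + 27*log(49*c^2 + 9)/56


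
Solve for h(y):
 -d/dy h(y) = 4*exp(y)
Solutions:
 h(y) = C1 - 4*exp(y)


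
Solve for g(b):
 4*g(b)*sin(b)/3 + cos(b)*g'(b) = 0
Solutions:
 g(b) = C1*cos(b)^(4/3)


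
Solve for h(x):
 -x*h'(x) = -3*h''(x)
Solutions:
 h(x) = C1 + C2*erfi(sqrt(6)*x/6)


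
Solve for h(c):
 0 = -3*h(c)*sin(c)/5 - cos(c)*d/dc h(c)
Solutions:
 h(c) = C1*cos(c)^(3/5)


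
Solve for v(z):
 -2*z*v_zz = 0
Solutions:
 v(z) = C1 + C2*z


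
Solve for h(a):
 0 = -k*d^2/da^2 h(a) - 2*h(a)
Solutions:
 h(a) = C1*exp(-sqrt(2)*a*sqrt(-1/k)) + C2*exp(sqrt(2)*a*sqrt(-1/k))


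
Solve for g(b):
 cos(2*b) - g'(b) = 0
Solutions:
 g(b) = C1 + sin(2*b)/2


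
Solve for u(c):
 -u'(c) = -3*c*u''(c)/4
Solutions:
 u(c) = C1 + C2*c^(7/3)


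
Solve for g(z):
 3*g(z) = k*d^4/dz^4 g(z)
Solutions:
 g(z) = C1*exp(-3^(1/4)*z*(1/k)^(1/4)) + C2*exp(3^(1/4)*z*(1/k)^(1/4)) + C3*exp(-3^(1/4)*I*z*(1/k)^(1/4)) + C4*exp(3^(1/4)*I*z*(1/k)^(1/4))


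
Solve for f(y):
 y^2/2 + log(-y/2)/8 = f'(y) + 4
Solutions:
 f(y) = C1 + y^3/6 + y*log(-y)/8 + y*(-33 - log(2))/8


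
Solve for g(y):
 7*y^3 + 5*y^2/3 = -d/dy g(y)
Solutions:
 g(y) = C1 - 7*y^4/4 - 5*y^3/9


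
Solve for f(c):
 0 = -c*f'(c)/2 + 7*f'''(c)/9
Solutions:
 f(c) = C1 + Integral(C2*airyai(42^(2/3)*c/14) + C3*airybi(42^(2/3)*c/14), c)


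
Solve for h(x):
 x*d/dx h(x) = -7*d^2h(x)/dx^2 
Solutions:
 h(x) = C1 + C2*erf(sqrt(14)*x/14)


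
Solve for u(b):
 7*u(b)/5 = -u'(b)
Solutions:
 u(b) = C1*exp(-7*b/5)


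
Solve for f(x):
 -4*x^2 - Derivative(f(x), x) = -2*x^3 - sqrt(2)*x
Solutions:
 f(x) = C1 + x^4/2 - 4*x^3/3 + sqrt(2)*x^2/2


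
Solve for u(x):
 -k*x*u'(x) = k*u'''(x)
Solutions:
 u(x) = C1 + Integral(C2*airyai(-x) + C3*airybi(-x), x)


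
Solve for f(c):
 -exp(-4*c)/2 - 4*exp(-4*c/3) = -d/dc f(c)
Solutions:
 f(c) = C1 - exp(-4*c)/8 - 3*exp(-4*c/3)


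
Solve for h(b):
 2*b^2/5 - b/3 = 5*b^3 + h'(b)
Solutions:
 h(b) = C1 - 5*b^4/4 + 2*b^3/15 - b^2/6


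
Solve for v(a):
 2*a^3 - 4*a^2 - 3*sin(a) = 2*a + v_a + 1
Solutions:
 v(a) = C1 + a^4/2 - 4*a^3/3 - a^2 - a + 3*cos(a)


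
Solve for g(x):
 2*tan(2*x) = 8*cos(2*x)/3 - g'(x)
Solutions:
 g(x) = C1 + log(cos(2*x)) + 4*sin(2*x)/3


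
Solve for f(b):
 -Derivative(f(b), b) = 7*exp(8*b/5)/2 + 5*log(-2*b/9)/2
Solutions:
 f(b) = C1 - 5*b*log(-b)/2 + b*(-5*log(2)/2 + 5/2 + 5*log(3)) - 35*exp(8*b/5)/16


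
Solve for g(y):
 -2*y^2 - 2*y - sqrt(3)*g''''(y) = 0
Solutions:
 g(y) = C1 + C2*y + C3*y^2 + C4*y^3 - sqrt(3)*y^6/540 - sqrt(3)*y^5/180


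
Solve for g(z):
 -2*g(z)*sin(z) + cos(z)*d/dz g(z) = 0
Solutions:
 g(z) = C1/cos(z)^2


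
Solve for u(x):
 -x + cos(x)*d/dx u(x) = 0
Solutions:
 u(x) = C1 + Integral(x/cos(x), x)


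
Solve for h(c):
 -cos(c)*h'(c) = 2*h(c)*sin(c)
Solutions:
 h(c) = C1*cos(c)^2


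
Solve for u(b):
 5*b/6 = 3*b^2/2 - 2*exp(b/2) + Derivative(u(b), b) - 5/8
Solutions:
 u(b) = C1 - b^3/2 + 5*b^2/12 + 5*b/8 + 4*exp(b/2)


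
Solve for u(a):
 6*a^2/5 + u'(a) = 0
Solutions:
 u(a) = C1 - 2*a^3/5


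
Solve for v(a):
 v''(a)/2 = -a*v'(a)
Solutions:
 v(a) = C1 + C2*erf(a)


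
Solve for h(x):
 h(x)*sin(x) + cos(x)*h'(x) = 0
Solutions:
 h(x) = C1*cos(x)


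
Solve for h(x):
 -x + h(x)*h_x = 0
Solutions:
 h(x) = -sqrt(C1 + x^2)
 h(x) = sqrt(C1 + x^2)


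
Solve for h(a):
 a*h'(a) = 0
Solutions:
 h(a) = C1


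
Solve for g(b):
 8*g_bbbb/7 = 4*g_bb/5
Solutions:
 g(b) = C1 + C2*b + C3*exp(-sqrt(70)*b/10) + C4*exp(sqrt(70)*b/10)


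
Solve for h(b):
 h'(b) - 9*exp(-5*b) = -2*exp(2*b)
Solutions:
 h(b) = C1 - exp(2*b) - 9*exp(-5*b)/5


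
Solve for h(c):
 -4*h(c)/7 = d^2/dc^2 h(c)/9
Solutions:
 h(c) = C1*sin(6*sqrt(7)*c/7) + C2*cos(6*sqrt(7)*c/7)


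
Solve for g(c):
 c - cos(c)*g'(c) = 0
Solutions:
 g(c) = C1 + Integral(c/cos(c), c)


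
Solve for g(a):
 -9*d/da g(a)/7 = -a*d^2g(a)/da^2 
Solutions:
 g(a) = C1 + C2*a^(16/7)


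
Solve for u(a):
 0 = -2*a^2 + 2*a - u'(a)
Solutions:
 u(a) = C1 - 2*a^3/3 + a^2


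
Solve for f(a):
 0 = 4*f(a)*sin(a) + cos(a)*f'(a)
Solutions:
 f(a) = C1*cos(a)^4


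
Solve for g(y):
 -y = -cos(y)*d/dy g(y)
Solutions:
 g(y) = C1 + Integral(y/cos(y), y)


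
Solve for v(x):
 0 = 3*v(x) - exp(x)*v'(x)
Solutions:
 v(x) = C1*exp(-3*exp(-x))


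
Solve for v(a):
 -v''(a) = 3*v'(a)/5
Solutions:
 v(a) = C1 + C2*exp(-3*a/5)


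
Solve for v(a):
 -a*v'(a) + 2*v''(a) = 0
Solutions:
 v(a) = C1 + C2*erfi(a/2)


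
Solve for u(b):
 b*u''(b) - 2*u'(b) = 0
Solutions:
 u(b) = C1 + C2*b^3


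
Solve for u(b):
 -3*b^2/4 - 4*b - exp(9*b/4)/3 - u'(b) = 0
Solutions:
 u(b) = C1 - b^3/4 - 2*b^2 - 4*exp(9*b/4)/27


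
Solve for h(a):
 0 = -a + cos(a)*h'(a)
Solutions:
 h(a) = C1 + Integral(a/cos(a), a)


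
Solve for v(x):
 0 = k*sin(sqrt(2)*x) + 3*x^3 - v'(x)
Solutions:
 v(x) = C1 - sqrt(2)*k*cos(sqrt(2)*x)/2 + 3*x^4/4


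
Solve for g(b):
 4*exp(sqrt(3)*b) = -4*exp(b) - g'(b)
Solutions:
 g(b) = C1 - 4*exp(b) - 4*sqrt(3)*exp(sqrt(3)*b)/3


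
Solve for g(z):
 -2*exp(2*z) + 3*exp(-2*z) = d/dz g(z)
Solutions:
 g(z) = C1 - exp(2*z) - 3*exp(-2*z)/2


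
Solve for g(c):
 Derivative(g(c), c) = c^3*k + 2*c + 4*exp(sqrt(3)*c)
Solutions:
 g(c) = C1 + c^4*k/4 + c^2 + 4*sqrt(3)*exp(sqrt(3)*c)/3


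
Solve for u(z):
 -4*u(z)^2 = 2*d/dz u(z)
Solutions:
 u(z) = 1/(C1 + 2*z)


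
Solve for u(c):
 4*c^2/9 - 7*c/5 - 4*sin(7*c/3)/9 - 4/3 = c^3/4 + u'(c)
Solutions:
 u(c) = C1 - c^4/16 + 4*c^3/27 - 7*c^2/10 - 4*c/3 + 4*cos(7*c/3)/21


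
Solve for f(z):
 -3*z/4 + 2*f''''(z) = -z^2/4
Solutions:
 f(z) = C1 + C2*z + C3*z^2 + C4*z^3 - z^6/2880 + z^5/320


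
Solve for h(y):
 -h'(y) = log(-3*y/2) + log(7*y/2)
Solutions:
 h(y) = C1 - 2*y*log(y) + y*(-log(21) + 2*log(2) + 2 - I*pi)


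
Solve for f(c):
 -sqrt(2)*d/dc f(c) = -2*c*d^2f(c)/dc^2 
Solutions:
 f(c) = C1 + C2*c^(sqrt(2)/2 + 1)


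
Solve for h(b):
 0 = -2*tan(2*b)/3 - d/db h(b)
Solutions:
 h(b) = C1 + log(cos(2*b))/3


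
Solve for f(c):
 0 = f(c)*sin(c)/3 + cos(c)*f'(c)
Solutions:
 f(c) = C1*cos(c)^(1/3)


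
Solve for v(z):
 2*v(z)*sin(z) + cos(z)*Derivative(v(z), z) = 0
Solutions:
 v(z) = C1*cos(z)^2


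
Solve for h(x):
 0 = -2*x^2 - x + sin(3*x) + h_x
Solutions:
 h(x) = C1 + 2*x^3/3 + x^2/2 + cos(3*x)/3


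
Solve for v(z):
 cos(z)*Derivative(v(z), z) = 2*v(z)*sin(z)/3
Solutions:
 v(z) = C1/cos(z)^(2/3)


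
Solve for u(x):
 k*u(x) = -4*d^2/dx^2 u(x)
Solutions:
 u(x) = C1*exp(-x*sqrt(-k)/2) + C2*exp(x*sqrt(-k)/2)


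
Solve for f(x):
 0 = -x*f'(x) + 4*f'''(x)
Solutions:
 f(x) = C1 + Integral(C2*airyai(2^(1/3)*x/2) + C3*airybi(2^(1/3)*x/2), x)


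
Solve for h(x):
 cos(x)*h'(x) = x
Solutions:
 h(x) = C1 + Integral(x/cos(x), x)


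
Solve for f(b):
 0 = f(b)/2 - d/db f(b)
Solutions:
 f(b) = C1*exp(b/2)


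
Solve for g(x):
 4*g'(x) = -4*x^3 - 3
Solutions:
 g(x) = C1 - x^4/4 - 3*x/4


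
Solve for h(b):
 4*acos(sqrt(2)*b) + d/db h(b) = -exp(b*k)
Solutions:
 h(b) = C1 - 4*b*acos(sqrt(2)*b) + 2*sqrt(2)*sqrt(1 - 2*b^2) - Piecewise((exp(b*k)/k, Ne(k, 0)), (b, True))


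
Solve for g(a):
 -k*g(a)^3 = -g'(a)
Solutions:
 g(a) = -sqrt(2)*sqrt(-1/(C1 + a*k))/2
 g(a) = sqrt(2)*sqrt(-1/(C1 + a*k))/2


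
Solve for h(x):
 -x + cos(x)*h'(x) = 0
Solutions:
 h(x) = C1 + Integral(x/cos(x), x)


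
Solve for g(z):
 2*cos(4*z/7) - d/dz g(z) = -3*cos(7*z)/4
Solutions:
 g(z) = C1 + 7*sin(4*z/7)/2 + 3*sin(7*z)/28


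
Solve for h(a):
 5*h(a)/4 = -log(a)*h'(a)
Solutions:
 h(a) = C1*exp(-5*li(a)/4)


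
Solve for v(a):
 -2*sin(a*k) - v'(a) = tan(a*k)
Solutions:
 v(a) = C1 - Piecewise((-log(cos(a*k))/k, Ne(k, 0)), (0, True)) - 2*Piecewise((-cos(a*k)/k, Ne(k, 0)), (0, True))


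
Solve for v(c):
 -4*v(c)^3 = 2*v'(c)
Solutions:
 v(c) = -sqrt(2)*sqrt(-1/(C1 - 2*c))/2
 v(c) = sqrt(2)*sqrt(-1/(C1 - 2*c))/2


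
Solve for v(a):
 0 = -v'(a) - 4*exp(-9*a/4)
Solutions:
 v(a) = C1 + 16*exp(-9*a/4)/9


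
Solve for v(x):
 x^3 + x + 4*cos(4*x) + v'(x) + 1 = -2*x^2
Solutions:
 v(x) = C1 - x^4/4 - 2*x^3/3 - x^2/2 - x - sin(4*x)


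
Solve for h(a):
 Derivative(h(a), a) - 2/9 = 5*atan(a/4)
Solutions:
 h(a) = C1 + 5*a*atan(a/4) + 2*a/9 - 10*log(a^2 + 16)


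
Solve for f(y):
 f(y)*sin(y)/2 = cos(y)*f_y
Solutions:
 f(y) = C1/sqrt(cos(y))


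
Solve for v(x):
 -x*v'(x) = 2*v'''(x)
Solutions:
 v(x) = C1 + Integral(C2*airyai(-2^(2/3)*x/2) + C3*airybi(-2^(2/3)*x/2), x)


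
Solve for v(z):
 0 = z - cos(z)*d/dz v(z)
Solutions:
 v(z) = C1 + Integral(z/cos(z), z)


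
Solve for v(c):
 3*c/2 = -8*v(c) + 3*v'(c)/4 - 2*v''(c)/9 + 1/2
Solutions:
 v(c) = -3*c/16 + (C1*sin(3*sqrt(943)*c/16) + C2*cos(3*sqrt(943)*c/16))*exp(27*c/16) + 23/512


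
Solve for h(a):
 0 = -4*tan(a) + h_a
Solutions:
 h(a) = C1 - 4*log(cos(a))


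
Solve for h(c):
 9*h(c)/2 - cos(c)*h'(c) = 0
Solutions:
 h(c) = C1*(sin(c) + 1)^(1/4)*(sin(c)^2 + 2*sin(c) + 1)/((sin(c) - 1)^(1/4)*(sin(c)^2 - 2*sin(c) + 1))


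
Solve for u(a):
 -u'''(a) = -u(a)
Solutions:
 u(a) = C3*exp(a) + (C1*sin(sqrt(3)*a/2) + C2*cos(sqrt(3)*a/2))*exp(-a/2)


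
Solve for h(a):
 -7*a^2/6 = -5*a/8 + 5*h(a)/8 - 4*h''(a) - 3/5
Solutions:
 h(a) = C1*exp(-sqrt(10)*a/8) + C2*exp(sqrt(10)*a/8) - 28*a^2/15 + a - 344/15


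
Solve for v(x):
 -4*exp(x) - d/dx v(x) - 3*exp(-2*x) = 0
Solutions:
 v(x) = C1 - 4*exp(x) + 3*exp(-2*x)/2


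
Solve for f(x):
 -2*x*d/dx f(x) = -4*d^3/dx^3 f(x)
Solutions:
 f(x) = C1 + Integral(C2*airyai(2^(2/3)*x/2) + C3*airybi(2^(2/3)*x/2), x)


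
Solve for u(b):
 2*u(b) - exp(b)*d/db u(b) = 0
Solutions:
 u(b) = C1*exp(-2*exp(-b))


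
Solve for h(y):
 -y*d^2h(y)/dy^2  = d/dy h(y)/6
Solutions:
 h(y) = C1 + C2*y^(5/6)


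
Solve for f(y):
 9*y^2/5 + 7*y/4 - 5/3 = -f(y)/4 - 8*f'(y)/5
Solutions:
 f(y) = C1*exp(-5*y/32) - 36*y^2/5 + 2129*y/25 - 201884/375


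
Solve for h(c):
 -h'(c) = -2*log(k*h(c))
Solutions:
 li(k*h(c))/k = C1 + 2*c


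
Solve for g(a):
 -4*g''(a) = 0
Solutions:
 g(a) = C1 + C2*a


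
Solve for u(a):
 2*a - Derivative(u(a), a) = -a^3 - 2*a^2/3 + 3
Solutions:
 u(a) = C1 + a^4/4 + 2*a^3/9 + a^2 - 3*a


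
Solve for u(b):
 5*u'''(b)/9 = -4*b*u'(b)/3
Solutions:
 u(b) = C1 + Integral(C2*airyai(-12^(1/3)*5^(2/3)*b/5) + C3*airybi(-12^(1/3)*5^(2/3)*b/5), b)


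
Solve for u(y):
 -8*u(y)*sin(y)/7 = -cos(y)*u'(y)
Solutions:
 u(y) = C1/cos(y)^(8/7)


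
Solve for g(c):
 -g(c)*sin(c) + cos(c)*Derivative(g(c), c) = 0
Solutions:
 g(c) = C1/cos(c)


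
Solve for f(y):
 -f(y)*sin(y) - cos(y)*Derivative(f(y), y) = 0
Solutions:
 f(y) = C1*cos(y)


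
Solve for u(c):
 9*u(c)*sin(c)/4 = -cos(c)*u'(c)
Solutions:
 u(c) = C1*cos(c)^(9/4)


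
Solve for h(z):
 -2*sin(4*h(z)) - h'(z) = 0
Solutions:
 h(z) = -acos((-C1 - exp(16*z))/(C1 - exp(16*z)))/4 + pi/2
 h(z) = acos((-C1 - exp(16*z))/(C1 - exp(16*z)))/4


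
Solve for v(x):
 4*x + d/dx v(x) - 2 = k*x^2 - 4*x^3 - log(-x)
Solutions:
 v(x) = C1 + k*x^3/3 - x^4 - 2*x^2 - x*log(-x) + 3*x


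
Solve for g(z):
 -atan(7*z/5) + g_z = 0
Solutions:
 g(z) = C1 + z*atan(7*z/5) - 5*log(49*z^2 + 25)/14


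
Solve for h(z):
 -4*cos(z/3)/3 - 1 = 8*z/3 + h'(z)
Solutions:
 h(z) = C1 - 4*z^2/3 - z - 4*sin(z/3)


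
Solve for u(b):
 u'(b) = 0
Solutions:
 u(b) = C1


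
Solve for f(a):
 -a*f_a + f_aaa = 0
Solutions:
 f(a) = C1 + Integral(C2*airyai(a) + C3*airybi(a), a)


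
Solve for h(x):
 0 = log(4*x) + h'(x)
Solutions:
 h(x) = C1 - x*log(x) - x*log(4) + x


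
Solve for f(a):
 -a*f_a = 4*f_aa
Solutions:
 f(a) = C1 + C2*erf(sqrt(2)*a/4)


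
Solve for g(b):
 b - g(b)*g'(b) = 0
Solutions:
 g(b) = -sqrt(C1 + b^2)
 g(b) = sqrt(C1 + b^2)


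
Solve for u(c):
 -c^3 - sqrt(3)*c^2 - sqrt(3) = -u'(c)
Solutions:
 u(c) = C1 + c^4/4 + sqrt(3)*c^3/3 + sqrt(3)*c


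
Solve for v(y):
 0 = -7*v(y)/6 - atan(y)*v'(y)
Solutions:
 v(y) = C1*exp(-7*Integral(1/atan(y), y)/6)


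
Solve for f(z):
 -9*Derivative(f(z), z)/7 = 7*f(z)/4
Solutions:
 f(z) = C1*exp(-49*z/36)


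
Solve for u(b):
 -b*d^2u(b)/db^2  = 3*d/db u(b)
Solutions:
 u(b) = C1 + C2/b^2


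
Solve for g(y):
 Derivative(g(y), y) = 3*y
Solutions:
 g(y) = C1 + 3*y^2/2


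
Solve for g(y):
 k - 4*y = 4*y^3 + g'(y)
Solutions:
 g(y) = C1 + k*y - y^4 - 2*y^2


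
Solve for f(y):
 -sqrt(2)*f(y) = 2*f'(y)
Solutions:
 f(y) = C1*exp(-sqrt(2)*y/2)


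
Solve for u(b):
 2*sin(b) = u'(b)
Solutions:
 u(b) = C1 - 2*cos(b)


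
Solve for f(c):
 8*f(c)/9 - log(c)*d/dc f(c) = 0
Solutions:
 f(c) = C1*exp(8*li(c)/9)


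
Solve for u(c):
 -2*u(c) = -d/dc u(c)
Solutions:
 u(c) = C1*exp(2*c)


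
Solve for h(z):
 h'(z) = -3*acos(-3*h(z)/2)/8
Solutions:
 Integral(1/acos(-3*_y/2), (_y, h(z))) = C1 - 3*z/8


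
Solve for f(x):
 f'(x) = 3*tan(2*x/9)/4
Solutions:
 f(x) = C1 - 27*log(cos(2*x/9))/8


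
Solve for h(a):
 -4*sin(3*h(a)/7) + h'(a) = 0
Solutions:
 -4*a + 7*log(cos(3*h(a)/7) - 1)/6 - 7*log(cos(3*h(a)/7) + 1)/6 = C1


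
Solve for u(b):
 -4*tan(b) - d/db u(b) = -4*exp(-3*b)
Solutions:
 u(b) = C1 - 2*log(tan(b)^2 + 1) - 4*exp(-3*b)/3


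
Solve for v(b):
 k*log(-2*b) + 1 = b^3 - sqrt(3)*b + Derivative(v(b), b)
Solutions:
 v(b) = C1 - b^4/4 + sqrt(3)*b^2/2 + b*k*log(-b) + b*(-k + k*log(2) + 1)


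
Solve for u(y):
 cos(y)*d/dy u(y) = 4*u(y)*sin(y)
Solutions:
 u(y) = C1/cos(y)^4


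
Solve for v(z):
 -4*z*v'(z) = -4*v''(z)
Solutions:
 v(z) = C1 + C2*erfi(sqrt(2)*z/2)


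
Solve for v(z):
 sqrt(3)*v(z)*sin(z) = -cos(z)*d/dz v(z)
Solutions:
 v(z) = C1*cos(z)^(sqrt(3))


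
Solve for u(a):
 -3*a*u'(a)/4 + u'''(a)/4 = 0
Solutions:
 u(a) = C1 + Integral(C2*airyai(3^(1/3)*a) + C3*airybi(3^(1/3)*a), a)


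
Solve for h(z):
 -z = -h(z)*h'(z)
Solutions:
 h(z) = -sqrt(C1 + z^2)
 h(z) = sqrt(C1 + z^2)


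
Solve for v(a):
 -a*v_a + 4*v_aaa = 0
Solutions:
 v(a) = C1 + Integral(C2*airyai(2^(1/3)*a/2) + C3*airybi(2^(1/3)*a/2), a)


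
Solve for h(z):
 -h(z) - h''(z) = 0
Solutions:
 h(z) = C1*sin(z) + C2*cos(z)


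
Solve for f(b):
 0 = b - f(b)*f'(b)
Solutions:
 f(b) = -sqrt(C1 + b^2)
 f(b) = sqrt(C1 + b^2)


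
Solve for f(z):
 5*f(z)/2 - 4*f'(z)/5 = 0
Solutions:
 f(z) = C1*exp(25*z/8)


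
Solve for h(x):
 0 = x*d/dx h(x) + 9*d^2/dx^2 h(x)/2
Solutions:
 h(x) = C1 + C2*erf(x/3)


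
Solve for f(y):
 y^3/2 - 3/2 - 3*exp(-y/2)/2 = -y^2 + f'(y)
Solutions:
 f(y) = C1 + y^4/8 + y^3/3 - 3*y/2 + 3*exp(-y/2)


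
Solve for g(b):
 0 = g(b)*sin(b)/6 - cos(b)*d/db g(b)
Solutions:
 g(b) = C1/cos(b)^(1/6)


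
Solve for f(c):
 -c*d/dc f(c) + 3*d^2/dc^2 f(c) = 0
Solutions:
 f(c) = C1 + C2*erfi(sqrt(6)*c/6)


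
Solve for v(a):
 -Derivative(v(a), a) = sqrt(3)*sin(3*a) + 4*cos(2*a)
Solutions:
 v(a) = C1 - 2*sin(2*a) + sqrt(3)*cos(3*a)/3


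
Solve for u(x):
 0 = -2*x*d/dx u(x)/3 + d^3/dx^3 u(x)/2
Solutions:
 u(x) = C1 + Integral(C2*airyai(6^(2/3)*x/3) + C3*airybi(6^(2/3)*x/3), x)


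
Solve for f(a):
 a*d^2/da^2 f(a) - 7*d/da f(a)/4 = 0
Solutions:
 f(a) = C1 + C2*a^(11/4)


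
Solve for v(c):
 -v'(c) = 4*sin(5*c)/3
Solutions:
 v(c) = C1 + 4*cos(5*c)/15


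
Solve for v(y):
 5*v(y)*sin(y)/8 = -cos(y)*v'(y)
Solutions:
 v(y) = C1*cos(y)^(5/8)


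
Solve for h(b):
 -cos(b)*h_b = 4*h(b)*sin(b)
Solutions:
 h(b) = C1*cos(b)^4


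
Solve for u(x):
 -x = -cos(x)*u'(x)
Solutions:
 u(x) = C1 + Integral(x/cos(x), x)


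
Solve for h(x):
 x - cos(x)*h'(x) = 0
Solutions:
 h(x) = C1 + Integral(x/cos(x), x)


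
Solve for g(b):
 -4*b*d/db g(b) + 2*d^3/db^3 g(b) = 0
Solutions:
 g(b) = C1 + Integral(C2*airyai(2^(1/3)*b) + C3*airybi(2^(1/3)*b), b)


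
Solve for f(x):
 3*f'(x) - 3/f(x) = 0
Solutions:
 f(x) = -sqrt(C1 + 2*x)
 f(x) = sqrt(C1 + 2*x)


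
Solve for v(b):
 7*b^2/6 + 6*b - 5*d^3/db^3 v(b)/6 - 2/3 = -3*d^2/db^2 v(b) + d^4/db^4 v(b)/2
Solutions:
 v(b) = C1 + C2*b + C3*exp(b*(-5 + sqrt(241))/6) + C4*exp(-b*(5 + sqrt(241))/6) - 7*b^4/216 - 359*b^3/972 - 1525*b^2/5832


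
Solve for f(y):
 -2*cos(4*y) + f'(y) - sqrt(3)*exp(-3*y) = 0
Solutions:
 f(y) = C1 + sin(4*y)/2 - sqrt(3)*exp(-3*y)/3


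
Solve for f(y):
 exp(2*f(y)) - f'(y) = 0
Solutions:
 f(y) = log(-sqrt(-1/(C1 + y))) - log(2)/2
 f(y) = log(-1/(C1 + y))/2 - log(2)/2


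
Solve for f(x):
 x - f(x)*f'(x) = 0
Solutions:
 f(x) = -sqrt(C1 + x^2)
 f(x) = sqrt(C1 + x^2)


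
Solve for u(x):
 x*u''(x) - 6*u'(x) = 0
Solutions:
 u(x) = C1 + C2*x^7


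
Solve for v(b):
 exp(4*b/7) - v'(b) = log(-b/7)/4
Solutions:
 v(b) = C1 - b*log(-b)/4 + b*(1 + log(7))/4 + 7*exp(4*b/7)/4


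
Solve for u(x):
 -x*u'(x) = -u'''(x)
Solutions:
 u(x) = C1 + Integral(C2*airyai(x) + C3*airybi(x), x)


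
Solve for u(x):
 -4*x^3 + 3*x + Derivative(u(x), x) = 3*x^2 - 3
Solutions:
 u(x) = C1 + x^4 + x^3 - 3*x^2/2 - 3*x


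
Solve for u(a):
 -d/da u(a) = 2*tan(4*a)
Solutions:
 u(a) = C1 + log(cos(4*a))/2


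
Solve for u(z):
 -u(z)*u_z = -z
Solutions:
 u(z) = -sqrt(C1 + z^2)
 u(z) = sqrt(C1 + z^2)


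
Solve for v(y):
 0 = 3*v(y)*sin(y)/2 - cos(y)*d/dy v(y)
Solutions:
 v(y) = C1/cos(y)^(3/2)


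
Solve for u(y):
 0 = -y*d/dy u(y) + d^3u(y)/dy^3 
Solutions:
 u(y) = C1 + Integral(C2*airyai(y) + C3*airybi(y), y)


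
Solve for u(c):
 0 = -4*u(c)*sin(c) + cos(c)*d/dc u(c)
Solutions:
 u(c) = C1/cos(c)^4


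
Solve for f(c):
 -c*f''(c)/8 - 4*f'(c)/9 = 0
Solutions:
 f(c) = C1 + C2/c^(23/9)


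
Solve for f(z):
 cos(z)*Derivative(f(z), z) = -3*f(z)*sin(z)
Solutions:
 f(z) = C1*cos(z)^3


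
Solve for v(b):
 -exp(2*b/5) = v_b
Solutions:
 v(b) = C1 - 5*exp(2*b/5)/2


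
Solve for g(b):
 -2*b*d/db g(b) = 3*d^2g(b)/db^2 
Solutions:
 g(b) = C1 + C2*erf(sqrt(3)*b/3)


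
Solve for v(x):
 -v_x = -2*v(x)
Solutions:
 v(x) = C1*exp(2*x)


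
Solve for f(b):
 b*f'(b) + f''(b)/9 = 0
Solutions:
 f(b) = C1 + C2*erf(3*sqrt(2)*b/2)


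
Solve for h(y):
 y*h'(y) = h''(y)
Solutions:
 h(y) = C1 + C2*erfi(sqrt(2)*y/2)


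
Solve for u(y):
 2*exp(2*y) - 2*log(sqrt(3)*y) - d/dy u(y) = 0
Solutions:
 u(y) = C1 - 2*y*log(y) + y*(2 - log(3)) + exp(2*y)


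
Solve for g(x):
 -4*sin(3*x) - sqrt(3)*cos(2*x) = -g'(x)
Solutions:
 g(x) = C1 + sqrt(3)*sin(2*x)/2 - 4*cos(3*x)/3


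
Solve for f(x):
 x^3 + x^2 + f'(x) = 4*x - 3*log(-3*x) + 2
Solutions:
 f(x) = C1 - x^4/4 - x^3/3 + 2*x^2 - 3*x*log(-x) + x*(5 - 3*log(3))


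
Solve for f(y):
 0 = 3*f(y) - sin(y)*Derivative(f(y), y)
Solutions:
 f(y) = C1*(cos(y) - 1)^(3/2)/(cos(y) + 1)^(3/2)


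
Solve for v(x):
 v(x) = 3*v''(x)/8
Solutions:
 v(x) = C1*exp(-2*sqrt(6)*x/3) + C2*exp(2*sqrt(6)*x/3)


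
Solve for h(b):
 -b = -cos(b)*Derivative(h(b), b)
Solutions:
 h(b) = C1 + Integral(b/cos(b), b)


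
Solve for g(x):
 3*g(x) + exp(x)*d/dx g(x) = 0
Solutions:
 g(x) = C1*exp(3*exp(-x))


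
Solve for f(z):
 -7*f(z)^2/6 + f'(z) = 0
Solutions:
 f(z) = -6/(C1 + 7*z)


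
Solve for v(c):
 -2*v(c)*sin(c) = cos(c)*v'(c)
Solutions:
 v(c) = C1*cos(c)^2


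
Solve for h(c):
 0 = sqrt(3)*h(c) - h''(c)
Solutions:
 h(c) = C1*exp(-3^(1/4)*c) + C2*exp(3^(1/4)*c)


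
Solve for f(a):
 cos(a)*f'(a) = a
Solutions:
 f(a) = C1 + Integral(a/cos(a), a)


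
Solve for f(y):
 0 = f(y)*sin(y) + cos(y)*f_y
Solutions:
 f(y) = C1*cos(y)


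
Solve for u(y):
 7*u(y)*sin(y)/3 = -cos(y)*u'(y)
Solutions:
 u(y) = C1*cos(y)^(7/3)


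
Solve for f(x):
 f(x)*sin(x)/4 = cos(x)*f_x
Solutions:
 f(x) = C1/cos(x)^(1/4)


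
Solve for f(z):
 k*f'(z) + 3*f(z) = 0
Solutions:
 f(z) = C1*exp(-3*z/k)


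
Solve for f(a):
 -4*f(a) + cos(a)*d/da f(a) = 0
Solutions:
 f(a) = C1*(sin(a)^2 + 2*sin(a) + 1)/(sin(a)^2 - 2*sin(a) + 1)


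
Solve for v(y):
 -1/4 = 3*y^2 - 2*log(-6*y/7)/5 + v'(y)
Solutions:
 v(y) = C1 - y^3 + 2*y*log(-y)/5 + y*(-8*log(7) - 13 + 8*log(6))/20


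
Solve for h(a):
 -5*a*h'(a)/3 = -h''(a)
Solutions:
 h(a) = C1 + C2*erfi(sqrt(30)*a/6)


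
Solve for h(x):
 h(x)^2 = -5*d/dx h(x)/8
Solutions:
 h(x) = 5/(C1 + 8*x)


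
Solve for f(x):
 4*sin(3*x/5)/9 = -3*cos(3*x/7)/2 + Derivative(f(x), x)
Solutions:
 f(x) = C1 + 7*sin(3*x/7)/2 - 20*cos(3*x/5)/27


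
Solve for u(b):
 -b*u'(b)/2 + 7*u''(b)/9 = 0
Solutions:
 u(b) = C1 + C2*erfi(3*sqrt(7)*b/14)


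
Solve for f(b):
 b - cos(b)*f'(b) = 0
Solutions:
 f(b) = C1 + Integral(b/cos(b), b)


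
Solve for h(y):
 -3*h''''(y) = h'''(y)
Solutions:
 h(y) = C1 + C2*y + C3*y^2 + C4*exp(-y/3)


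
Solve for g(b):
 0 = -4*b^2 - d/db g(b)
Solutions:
 g(b) = C1 - 4*b^3/3


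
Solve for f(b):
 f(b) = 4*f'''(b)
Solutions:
 f(b) = C3*exp(2^(1/3)*b/2) + (C1*sin(2^(1/3)*sqrt(3)*b/4) + C2*cos(2^(1/3)*sqrt(3)*b/4))*exp(-2^(1/3)*b/4)


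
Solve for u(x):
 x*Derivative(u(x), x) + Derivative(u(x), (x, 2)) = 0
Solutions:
 u(x) = C1 + C2*erf(sqrt(2)*x/2)


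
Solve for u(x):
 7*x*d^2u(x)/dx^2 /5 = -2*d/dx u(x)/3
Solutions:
 u(x) = C1 + C2*x^(11/21)


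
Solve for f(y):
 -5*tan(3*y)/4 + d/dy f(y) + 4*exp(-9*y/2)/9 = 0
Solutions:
 f(y) = C1 + 5*log(tan(3*y)^2 + 1)/24 + 8*exp(-9*y/2)/81


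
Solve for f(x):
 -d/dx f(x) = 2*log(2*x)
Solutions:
 f(x) = C1 - 2*x*log(x) - x*log(4) + 2*x


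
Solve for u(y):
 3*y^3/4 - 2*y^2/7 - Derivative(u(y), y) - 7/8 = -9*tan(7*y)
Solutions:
 u(y) = C1 + 3*y^4/16 - 2*y^3/21 - 7*y/8 - 9*log(cos(7*y))/7


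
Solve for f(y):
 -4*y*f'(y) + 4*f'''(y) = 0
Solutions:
 f(y) = C1 + Integral(C2*airyai(y) + C3*airybi(y), y)


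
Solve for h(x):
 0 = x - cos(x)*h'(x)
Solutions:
 h(x) = C1 + Integral(x/cos(x), x)


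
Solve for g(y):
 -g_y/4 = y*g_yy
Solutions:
 g(y) = C1 + C2*y^(3/4)


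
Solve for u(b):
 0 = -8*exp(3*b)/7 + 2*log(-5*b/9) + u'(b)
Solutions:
 u(b) = C1 - 2*b*log(-b) + 2*b*(-log(5) + 1 + 2*log(3)) + 8*exp(3*b)/21


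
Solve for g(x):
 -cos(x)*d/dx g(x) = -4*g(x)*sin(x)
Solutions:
 g(x) = C1/cos(x)^4


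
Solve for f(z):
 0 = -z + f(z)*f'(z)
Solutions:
 f(z) = -sqrt(C1 + z^2)
 f(z) = sqrt(C1 + z^2)


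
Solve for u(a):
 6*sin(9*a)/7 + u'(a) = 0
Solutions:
 u(a) = C1 + 2*cos(9*a)/21


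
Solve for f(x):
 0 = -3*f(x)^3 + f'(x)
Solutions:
 f(x) = -sqrt(2)*sqrt(-1/(C1 + 3*x))/2
 f(x) = sqrt(2)*sqrt(-1/(C1 + 3*x))/2


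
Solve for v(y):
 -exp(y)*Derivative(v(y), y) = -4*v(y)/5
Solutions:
 v(y) = C1*exp(-4*exp(-y)/5)


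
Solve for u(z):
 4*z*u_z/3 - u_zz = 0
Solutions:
 u(z) = C1 + C2*erfi(sqrt(6)*z/3)


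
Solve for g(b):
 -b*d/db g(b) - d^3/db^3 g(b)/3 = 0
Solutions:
 g(b) = C1 + Integral(C2*airyai(-3^(1/3)*b) + C3*airybi(-3^(1/3)*b), b)


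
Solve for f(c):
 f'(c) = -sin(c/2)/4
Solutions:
 f(c) = C1 + cos(c/2)/2


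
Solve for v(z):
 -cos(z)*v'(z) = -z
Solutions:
 v(z) = C1 + Integral(z/cos(z), z)


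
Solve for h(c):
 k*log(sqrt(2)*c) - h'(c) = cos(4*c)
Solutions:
 h(c) = C1 + c*k*(log(c) - 1) + c*k*log(2)/2 - sin(4*c)/4


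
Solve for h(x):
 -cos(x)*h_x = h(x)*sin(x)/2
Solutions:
 h(x) = C1*sqrt(cos(x))


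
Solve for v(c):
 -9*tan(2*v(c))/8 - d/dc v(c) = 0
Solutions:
 v(c) = -asin(C1*exp(-9*c/4))/2 + pi/2
 v(c) = asin(C1*exp(-9*c/4))/2


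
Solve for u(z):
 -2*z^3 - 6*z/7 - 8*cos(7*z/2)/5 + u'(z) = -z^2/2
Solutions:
 u(z) = C1 + z^4/2 - z^3/6 + 3*z^2/7 + 16*sin(7*z/2)/35


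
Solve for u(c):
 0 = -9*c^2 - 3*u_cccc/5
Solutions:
 u(c) = C1 + C2*c + C3*c^2 + C4*c^3 - c^6/24


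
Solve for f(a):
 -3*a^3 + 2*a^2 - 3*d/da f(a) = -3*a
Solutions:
 f(a) = C1 - a^4/4 + 2*a^3/9 + a^2/2


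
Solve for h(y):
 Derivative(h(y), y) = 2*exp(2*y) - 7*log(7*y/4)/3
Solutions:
 h(y) = C1 - 7*y*log(y)/3 + y*(-3*log(7) + 2*log(14)/3 + 7/3 + 4*log(2)) + exp(2*y)


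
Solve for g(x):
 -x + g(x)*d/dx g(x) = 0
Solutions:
 g(x) = -sqrt(C1 + x^2)
 g(x) = sqrt(C1 + x^2)


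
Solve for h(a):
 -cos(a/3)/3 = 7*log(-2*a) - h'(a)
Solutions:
 h(a) = C1 + 7*a*log(-a) - 7*a + 7*a*log(2) + sin(a/3)


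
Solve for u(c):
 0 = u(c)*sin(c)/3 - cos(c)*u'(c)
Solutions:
 u(c) = C1/cos(c)^(1/3)


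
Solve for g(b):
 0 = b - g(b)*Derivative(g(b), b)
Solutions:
 g(b) = -sqrt(C1 + b^2)
 g(b) = sqrt(C1 + b^2)


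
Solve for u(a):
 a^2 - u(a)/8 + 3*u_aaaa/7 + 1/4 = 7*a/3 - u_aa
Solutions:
 u(a) = C1*exp(-sqrt(3)*a*sqrt(-14 + sqrt(238))/6) + C2*exp(sqrt(3)*a*sqrt(-14 + sqrt(238))/6) + C3*sin(sqrt(3)*a*sqrt(14 + sqrt(238))/6) + C4*cos(sqrt(3)*a*sqrt(14 + sqrt(238))/6) + 8*a^2 - 56*a/3 + 130


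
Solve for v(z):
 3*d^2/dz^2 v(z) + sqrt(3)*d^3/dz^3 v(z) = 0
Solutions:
 v(z) = C1 + C2*z + C3*exp(-sqrt(3)*z)


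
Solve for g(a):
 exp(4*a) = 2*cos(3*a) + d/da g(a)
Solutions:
 g(a) = C1 + exp(4*a)/4 - 2*sin(3*a)/3


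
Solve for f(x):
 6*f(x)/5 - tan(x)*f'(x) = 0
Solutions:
 f(x) = C1*sin(x)^(6/5)


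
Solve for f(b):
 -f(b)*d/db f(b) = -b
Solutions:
 f(b) = -sqrt(C1 + b^2)
 f(b) = sqrt(C1 + b^2)


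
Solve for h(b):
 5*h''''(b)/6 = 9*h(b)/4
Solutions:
 h(b) = C1*exp(-30^(3/4)*b/10) + C2*exp(30^(3/4)*b/10) + C3*sin(30^(3/4)*b/10) + C4*cos(30^(3/4)*b/10)


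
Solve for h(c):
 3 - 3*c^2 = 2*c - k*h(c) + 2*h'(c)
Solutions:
 h(c) = C1*exp(c*k/2) + 3*c^2/k + 2*c/k + 12*c/k^2 - 3/k + 4/k^2 + 24/k^3


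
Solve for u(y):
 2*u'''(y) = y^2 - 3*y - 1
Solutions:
 u(y) = C1 + C2*y + C3*y^2 + y^5/120 - y^4/16 - y^3/12


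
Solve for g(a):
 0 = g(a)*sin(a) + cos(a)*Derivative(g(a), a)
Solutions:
 g(a) = C1*cos(a)


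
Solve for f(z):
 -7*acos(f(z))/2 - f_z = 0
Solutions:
 Integral(1/acos(_y), (_y, f(z))) = C1 - 7*z/2


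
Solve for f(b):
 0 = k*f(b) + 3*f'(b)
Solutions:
 f(b) = C1*exp(-b*k/3)


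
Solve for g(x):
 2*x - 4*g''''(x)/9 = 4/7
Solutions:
 g(x) = C1 + C2*x + C3*x^2 + C4*x^3 + 3*x^5/80 - 3*x^4/56


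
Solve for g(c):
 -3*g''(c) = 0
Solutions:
 g(c) = C1 + C2*c


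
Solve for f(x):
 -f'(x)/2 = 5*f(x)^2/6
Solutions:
 f(x) = 3/(C1 + 5*x)


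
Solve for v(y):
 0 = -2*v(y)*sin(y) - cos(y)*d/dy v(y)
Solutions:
 v(y) = C1*cos(y)^2


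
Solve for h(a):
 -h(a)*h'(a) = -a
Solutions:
 h(a) = -sqrt(C1 + a^2)
 h(a) = sqrt(C1 + a^2)


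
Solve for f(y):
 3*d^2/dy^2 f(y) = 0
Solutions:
 f(y) = C1 + C2*y


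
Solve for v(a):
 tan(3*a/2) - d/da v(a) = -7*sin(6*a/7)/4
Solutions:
 v(a) = C1 - 2*log(cos(3*a/2))/3 - 49*cos(6*a/7)/24


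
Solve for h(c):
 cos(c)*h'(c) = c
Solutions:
 h(c) = C1 + Integral(c/cos(c), c)


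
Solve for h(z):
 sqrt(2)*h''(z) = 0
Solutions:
 h(z) = C1 + C2*z


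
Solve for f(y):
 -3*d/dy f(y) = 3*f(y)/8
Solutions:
 f(y) = C1*exp(-y/8)


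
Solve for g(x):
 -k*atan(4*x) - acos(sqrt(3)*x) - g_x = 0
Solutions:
 g(x) = C1 - k*(x*atan(4*x) - log(16*x^2 + 1)/8) - x*acos(sqrt(3)*x) + sqrt(3)*sqrt(1 - 3*x^2)/3


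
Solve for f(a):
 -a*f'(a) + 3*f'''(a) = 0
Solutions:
 f(a) = C1 + Integral(C2*airyai(3^(2/3)*a/3) + C3*airybi(3^(2/3)*a/3), a)


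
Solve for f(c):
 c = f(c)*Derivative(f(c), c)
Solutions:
 f(c) = -sqrt(C1 + c^2)
 f(c) = sqrt(C1 + c^2)


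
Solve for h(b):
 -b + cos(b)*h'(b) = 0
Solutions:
 h(b) = C1 + Integral(b/cos(b), b)


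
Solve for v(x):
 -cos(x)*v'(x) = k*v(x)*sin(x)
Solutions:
 v(x) = C1*exp(k*log(cos(x)))


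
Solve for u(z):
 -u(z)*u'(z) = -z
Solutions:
 u(z) = -sqrt(C1 + z^2)
 u(z) = sqrt(C1 + z^2)


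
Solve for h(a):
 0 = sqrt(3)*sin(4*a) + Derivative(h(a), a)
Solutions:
 h(a) = C1 + sqrt(3)*cos(4*a)/4


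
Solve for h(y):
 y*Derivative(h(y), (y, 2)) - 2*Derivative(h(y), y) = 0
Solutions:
 h(y) = C1 + C2*y^3


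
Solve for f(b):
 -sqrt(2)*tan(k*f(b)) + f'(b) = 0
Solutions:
 f(b) = Piecewise((-asin(exp(C1*k + sqrt(2)*b*k))/k + pi/k, Ne(k, 0)), (nan, True))
 f(b) = Piecewise((asin(exp(C1*k + sqrt(2)*b*k))/k, Ne(k, 0)), (nan, True))


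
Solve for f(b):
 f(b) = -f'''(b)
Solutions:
 f(b) = C3*exp(-b) + (C1*sin(sqrt(3)*b/2) + C2*cos(sqrt(3)*b/2))*exp(b/2)


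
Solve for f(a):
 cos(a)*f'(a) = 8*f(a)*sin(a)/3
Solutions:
 f(a) = C1/cos(a)^(8/3)


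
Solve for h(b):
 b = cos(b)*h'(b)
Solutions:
 h(b) = C1 + Integral(b/cos(b), b)


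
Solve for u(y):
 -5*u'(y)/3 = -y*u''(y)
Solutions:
 u(y) = C1 + C2*y^(8/3)


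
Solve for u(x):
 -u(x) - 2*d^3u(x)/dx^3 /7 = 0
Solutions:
 u(x) = C3*exp(-2^(2/3)*7^(1/3)*x/2) + (C1*sin(2^(2/3)*sqrt(3)*7^(1/3)*x/4) + C2*cos(2^(2/3)*sqrt(3)*7^(1/3)*x/4))*exp(2^(2/3)*7^(1/3)*x/4)


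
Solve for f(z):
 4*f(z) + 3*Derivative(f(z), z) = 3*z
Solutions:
 f(z) = C1*exp(-4*z/3) + 3*z/4 - 9/16


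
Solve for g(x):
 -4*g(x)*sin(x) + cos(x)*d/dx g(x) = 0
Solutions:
 g(x) = C1/cos(x)^4


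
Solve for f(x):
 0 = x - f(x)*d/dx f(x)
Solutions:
 f(x) = -sqrt(C1 + x^2)
 f(x) = sqrt(C1 + x^2)


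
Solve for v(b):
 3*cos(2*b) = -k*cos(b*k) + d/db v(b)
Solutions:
 v(b) = C1 + 3*sin(2*b)/2 + sin(b*k)


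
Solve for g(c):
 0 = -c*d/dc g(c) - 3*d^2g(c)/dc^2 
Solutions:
 g(c) = C1 + C2*erf(sqrt(6)*c/6)


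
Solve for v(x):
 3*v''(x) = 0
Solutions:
 v(x) = C1 + C2*x


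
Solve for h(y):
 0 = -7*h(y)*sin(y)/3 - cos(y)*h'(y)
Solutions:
 h(y) = C1*cos(y)^(7/3)


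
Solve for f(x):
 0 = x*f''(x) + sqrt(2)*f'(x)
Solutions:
 f(x) = C1 + C2*x^(1 - sqrt(2))


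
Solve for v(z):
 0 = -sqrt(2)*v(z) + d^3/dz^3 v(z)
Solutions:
 v(z) = C3*exp(2^(1/6)*z) + (C1*sin(2^(1/6)*sqrt(3)*z/2) + C2*cos(2^(1/6)*sqrt(3)*z/2))*exp(-2^(1/6)*z/2)


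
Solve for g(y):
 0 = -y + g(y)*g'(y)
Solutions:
 g(y) = -sqrt(C1 + y^2)
 g(y) = sqrt(C1 + y^2)


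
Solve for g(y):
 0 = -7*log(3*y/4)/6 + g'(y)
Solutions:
 g(y) = C1 + 7*y*log(y)/6 - 7*y*log(2)/3 - 7*y/6 + 7*y*log(3)/6
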